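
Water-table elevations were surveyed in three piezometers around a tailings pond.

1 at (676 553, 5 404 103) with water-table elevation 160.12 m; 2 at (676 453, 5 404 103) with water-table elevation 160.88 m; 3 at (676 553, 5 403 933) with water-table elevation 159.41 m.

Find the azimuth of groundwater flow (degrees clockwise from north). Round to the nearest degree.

119°

∂h/∂x = (160.88 − 160.12) / (676453 − 676553) = -0.007600
∂h/∂y = (159.41 − 160.12) / (5403933 − 5404103) = +0.004176
Flow direction (−∇h) has components (+0.007600 E, -0.004176 N).
Azimuth = atan2(E, N) = atan2(+0.007600, -0.004176) = 118.8° ≈ 119°.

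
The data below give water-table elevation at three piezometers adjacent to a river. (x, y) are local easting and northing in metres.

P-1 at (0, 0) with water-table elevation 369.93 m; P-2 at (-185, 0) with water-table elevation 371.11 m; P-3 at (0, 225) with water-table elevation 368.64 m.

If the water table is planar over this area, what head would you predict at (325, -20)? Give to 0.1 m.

368.0 m

∂h/∂x = (371.11 − 369.93) / (-185 − 0) = -0.006378
∂h/∂y = (368.64 − 369.93) / (225 − 0) = -0.005733
h(325, -20) = 369.93 + (-0.006378)·(325) + (-0.005733)·(-20) = 369.93 -2.073 +0.115 = 367.972 m.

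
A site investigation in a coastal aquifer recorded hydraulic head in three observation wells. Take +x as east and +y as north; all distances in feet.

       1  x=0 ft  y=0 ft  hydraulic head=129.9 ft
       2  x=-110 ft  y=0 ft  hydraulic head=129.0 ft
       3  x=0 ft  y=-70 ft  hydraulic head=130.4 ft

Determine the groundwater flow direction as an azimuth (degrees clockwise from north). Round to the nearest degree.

∂h/∂x = (129.0 − 129.9) / (-110 − 0) = +0.008182
∂h/∂y = (130.4 − 129.9) / (-70 − 0) = -0.007143
Flow direction (−∇h) has components (-0.008182 E, +0.007143 N).
Azimuth = atan2(E, N) = atan2(-0.008182, +0.007143) = 311.1° ≈ 311°.

311°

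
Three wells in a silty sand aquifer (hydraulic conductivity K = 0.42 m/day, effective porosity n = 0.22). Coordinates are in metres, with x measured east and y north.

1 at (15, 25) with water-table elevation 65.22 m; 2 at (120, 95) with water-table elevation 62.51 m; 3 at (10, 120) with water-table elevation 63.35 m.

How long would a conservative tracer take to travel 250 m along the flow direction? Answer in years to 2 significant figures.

15 years

Differences from 1: to 2 (Δx, Δy, Δh) = (105, 70, -2.71); to 3 = (-5, 95, -1.87).
Determinant of the coordinate differences = 105·95 − (-5)·70 = 10325.
∂h/∂x = [(-2.71)·95 − (-1.87)·70] / 10325 = -0.01226
∂h/∂y = [105·(-1.87) − (-5)·(-2.71)] / 10325 = -0.02033
|∇h| = √(-0.01226² + -0.02033²) = 0.02374
Seepage velocity v = K·i/n = 0.42 × 0.02374 / 0.22 = 0.04532 m/day.
t = 250 / 0.04532 = 5516 days = 15.1 years.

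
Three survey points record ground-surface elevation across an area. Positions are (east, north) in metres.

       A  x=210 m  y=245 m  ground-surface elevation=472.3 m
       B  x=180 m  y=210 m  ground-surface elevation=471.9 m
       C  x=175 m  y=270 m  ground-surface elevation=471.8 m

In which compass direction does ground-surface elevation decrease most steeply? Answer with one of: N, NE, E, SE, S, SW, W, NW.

W

With z = a·x + b·y + c and A as origin, the differences give:
  (-30)·a + (-35)·b = -0.4
  (-35)·a + 25·b = -0.5
Eliminate b (×25 and ×(-35), subtract): -1975·a = -27.50 → a = ∂z/∂x = +0.01392
Back-substitute: b = ∂z/∂y = -0.0005063.
Steepest decrease is along −∇f = (-0.01392 E, +0.0005063 N) → west.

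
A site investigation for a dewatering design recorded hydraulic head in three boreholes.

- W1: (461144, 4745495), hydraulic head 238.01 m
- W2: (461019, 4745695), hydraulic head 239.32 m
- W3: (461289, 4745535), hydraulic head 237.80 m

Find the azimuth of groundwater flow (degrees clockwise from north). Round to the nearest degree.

150°

Differences from W1: to W2 (Δx, Δy, Δh) = (-125, 200, +1.31); to W3 = (145, 40, -0.21).
Determinant of the coordinate differences = (-125)·40 − 145·200 = -34000.
∂h/∂x = [(+1.31)·40 − (-0.21)·200] / -34000 = -0.002776
∂h/∂y = [(-125)·(-0.21) − 145·(+1.31)] / -34000 = +0.004815
Flow direction (−∇h) has components (+0.002776 E, -0.004815 N).
Azimuth = atan2(E, N) = atan2(+0.002776, -0.004815) = 150.0° ≈ 150°.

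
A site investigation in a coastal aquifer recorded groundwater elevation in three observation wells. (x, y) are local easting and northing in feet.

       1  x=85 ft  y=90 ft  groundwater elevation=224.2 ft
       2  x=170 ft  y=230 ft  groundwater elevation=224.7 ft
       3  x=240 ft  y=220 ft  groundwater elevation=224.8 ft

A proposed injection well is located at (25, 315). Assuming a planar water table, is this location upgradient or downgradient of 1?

upgradient

With h = a·x + b·y + c and 1 as origin, the differences give:
  85·a + 140·b = +0.5
  155·a + 130·b = +0.6
Eliminate b (×130 and ×140, subtract): -10650·a = -19.00 → a = ∂h/∂x = +0.001784
Back-substitute: b = ∂h/∂y = +0.002488.
Head at (25, 315) = 224.2 + (+0.001784)·(-60) + (+0.002488)·(225) = 224.65 ft.
That is higher than the 224.2 ft at 1, so the point is upgradient.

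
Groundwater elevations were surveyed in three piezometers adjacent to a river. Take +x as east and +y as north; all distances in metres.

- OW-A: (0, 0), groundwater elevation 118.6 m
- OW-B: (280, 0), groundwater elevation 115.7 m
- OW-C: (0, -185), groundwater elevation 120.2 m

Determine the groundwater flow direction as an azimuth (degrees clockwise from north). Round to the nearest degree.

050°

∂h/∂x = (115.7 − 118.6) / (280 − 0) = -0.01036
∂h/∂y = (120.2 − 118.6) / (-185 − 0) = -0.008649
Flow direction (−∇h) has components (+0.01036 E, +0.008649 N).
Azimuth = atan2(E, N) = atan2(+0.01036, +0.008649) = 50.1° ≈ 050°.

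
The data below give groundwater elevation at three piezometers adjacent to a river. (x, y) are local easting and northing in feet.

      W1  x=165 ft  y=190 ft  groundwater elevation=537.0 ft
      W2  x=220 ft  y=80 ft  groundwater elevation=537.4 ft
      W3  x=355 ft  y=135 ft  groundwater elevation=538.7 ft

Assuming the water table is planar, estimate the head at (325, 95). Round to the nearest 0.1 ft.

538.4 ft

Taking W1 as reference: W2−W1 = (55, -110, +0.4); W3−W1 = (190, -55, +1.7).
Solve a·Δx + b·Δy = Δh: det = 55·(-55) − 190·(-110) = 17875.
∂h/∂x = [(+0.4)·(-55) − (+1.7)·(-110)] / 17875 = +0.009231
∂h/∂y = [55·(+1.7) − 190·(+0.4)] / 17875 = +0.0009790
h(325, 95) = 537.0 + (+0.009231)·(160) + (+0.0009790)·(-95) = 537.0 +1.477 -0.093 = 538.384 ft.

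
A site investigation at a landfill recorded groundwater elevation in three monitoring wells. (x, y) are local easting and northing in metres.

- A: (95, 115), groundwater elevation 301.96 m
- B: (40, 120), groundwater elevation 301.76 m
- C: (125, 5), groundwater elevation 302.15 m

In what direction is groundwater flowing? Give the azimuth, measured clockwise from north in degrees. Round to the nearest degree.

Differences from A: to B (Δx, Δy, Δh) = (-55, 5, -0.20); to C = (30, -110, +0.19).
Determinant of the coordinate differences = (-55)·(-110) − 30·5 = 5900.
∂h/∂x = [(-0.20)·(-110) − (+0.19)·5] / 5900 = +0.003568
∂h/∂y = [(-55)·(+0.19) − 30·(-0.20)] / 5900 = -0.0007542
Flow direction (−∇h) has components (-0.003568 E, +0.0007542 N).
Azimuth = atan2(E, N) = atan2(-0.003568, +0.0007542) = 281.9° ≈ 282°.

282°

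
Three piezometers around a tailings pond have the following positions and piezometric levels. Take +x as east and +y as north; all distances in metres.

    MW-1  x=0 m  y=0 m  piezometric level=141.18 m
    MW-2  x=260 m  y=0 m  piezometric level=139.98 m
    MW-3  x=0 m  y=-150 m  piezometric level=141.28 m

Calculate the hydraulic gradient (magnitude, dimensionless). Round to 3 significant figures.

0.00466

∂h/∂x = (139.98 − 141.18) / (260 − 0) = -0.004615
∂h/∂y = (141.28 − 141.18) / (-150 − 0) = -0.0006667
|∇h| = √(-0.004615² + -0.0006667²) = 0.004663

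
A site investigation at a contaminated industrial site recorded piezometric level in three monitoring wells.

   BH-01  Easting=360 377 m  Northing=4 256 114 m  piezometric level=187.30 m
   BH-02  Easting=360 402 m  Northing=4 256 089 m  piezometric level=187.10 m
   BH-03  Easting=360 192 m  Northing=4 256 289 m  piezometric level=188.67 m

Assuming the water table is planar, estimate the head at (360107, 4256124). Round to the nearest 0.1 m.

186.6 m

With h = a·x + b·y + c and BH-01 as origin, the differences give:
  25·a + (-25)·b = -0.20
  (-185)·a + 175·b = +1.37
Eliminate b (×175 and ×(-25), subtract): -250·a = -0.750 → a = ∂h/∂x = +0.003000
Back-substitute: b = ∂h/∂y = +0.01100.
h(360107, 4256124) = 187.30 + (+0.003000)·(-270) + (+0.01100)·(10) = 187.30 -0.810 +0.110 = 186.600 m.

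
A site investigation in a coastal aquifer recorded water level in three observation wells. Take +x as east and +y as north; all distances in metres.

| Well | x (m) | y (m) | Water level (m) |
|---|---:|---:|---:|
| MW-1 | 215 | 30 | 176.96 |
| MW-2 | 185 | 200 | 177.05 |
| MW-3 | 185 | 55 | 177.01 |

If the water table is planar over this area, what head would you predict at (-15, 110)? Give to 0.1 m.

177.3 m

Taking MW-1 as reference: MW-2−MW-1 = (-30, 170, +0.09); MW-3−MW-1 = (-30, 25, +0.05).
Determinant of the coordinate differences = (-30)·25 − (-30)·170 = 4350.
∂h/∂x = [(+0.09)·25 − (+0.05)·170] / 4350 = -0.001437
∂h/∂y = [(-30)·(+0.05) − (-30)·(+0.09)] / 4350 = +0.0002759
h(-15, 110) = 176.96 + (-0.001437)·(-230) + (+0.0002759)·(80) = 176.96 +0.330 +0.022 = 177.313 m.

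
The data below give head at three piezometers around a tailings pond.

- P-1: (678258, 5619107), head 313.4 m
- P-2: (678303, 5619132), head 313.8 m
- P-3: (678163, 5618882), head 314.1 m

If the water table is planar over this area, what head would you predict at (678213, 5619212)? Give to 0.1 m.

Differences from P-1: to P-2 (Δx, Δy, Δh) = (45, 25, +0.4); to P-3 = (-95, -225, +0.7).
Determinant of the coordinate differences = 45·(-225) − (-95)·25 = -7750.
∂h/∂x = [(+0.4)·(-225) − (+0.7)·25] / -7750 = +0.01387
∂h/∂y = [45·(+0.7) − (-95)·(+0.4)] / -7750 = -0.008968
h(678213, 5619212) = 313.4 + (+0.01387)·(-45) + (-0.008968)·(105) = 313.4 -0.624 -0.942 = 311.834 m.

311.8 m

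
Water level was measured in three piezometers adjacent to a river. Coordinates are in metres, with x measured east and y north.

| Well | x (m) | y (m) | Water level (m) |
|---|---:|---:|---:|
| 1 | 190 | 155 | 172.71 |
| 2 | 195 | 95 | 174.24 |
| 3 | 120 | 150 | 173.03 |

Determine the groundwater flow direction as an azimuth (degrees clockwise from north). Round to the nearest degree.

006°

Differences from 1: to 2 (Δx, Δy, Δh) = (5, -60, +1.53); to 3 = (-70, -5, +0.32).
Solve a·Δx + b·Δy = Δh: det = 5·(-5) − (-70)·(-60) = -4225.
∂h/∂x = [(+1.53)·(-5) − (+0.32)·(-60)] / -4225 = -0.002734
∂h/∂y = [5·(+0.32) − (-70)·(+1.53)] / -4225 = -0.02573
Flow direction (−∇h) has components (+0.002734 E, +0.02573 N).
Azimuth = atan2(E, N) = atan2(+0.002734, +0.02573) = 6.1° ≈ 006°.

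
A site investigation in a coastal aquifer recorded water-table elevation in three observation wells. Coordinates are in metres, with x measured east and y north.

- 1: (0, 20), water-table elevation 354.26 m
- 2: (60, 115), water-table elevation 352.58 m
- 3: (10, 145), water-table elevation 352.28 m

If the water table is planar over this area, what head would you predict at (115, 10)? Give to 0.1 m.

354.0 m

Taking 1 as reference: 2−1 = (60, 95, -1.68); 3−1 = (10, 125, -1.98).
Solve a·Δx + b·Δy = Δh: det = 60·125 − 10·95 = 6550.
∂h/∂x = [(-1.68)·125 − (-1.98)·95] / 6550 = -0.003344
∂h/∂y = [60·(-1.98) − 10·(-1.68)] / 6550 = -0.01557
h(115, 10) = 354.26 + (-0.003344)·(115) + (-0.01557)·(-10) = 354.26 -0.385 +0.156 = 354.031 m.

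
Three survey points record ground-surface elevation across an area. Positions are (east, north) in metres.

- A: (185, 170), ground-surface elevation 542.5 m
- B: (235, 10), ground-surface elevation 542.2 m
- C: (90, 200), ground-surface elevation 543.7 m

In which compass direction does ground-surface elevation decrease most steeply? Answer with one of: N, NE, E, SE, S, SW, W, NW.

Taking A as reference: B−A = (50, -160, -0.3); C−A = (-95, 30, +1.2).
Solve a·Δx + b·Δy = Δz: det = 50·30 − (-95)·(-160) = -13700.
∂z/∂x = [(-0.3)·30 − (+1.2)·(-160)] / -13700 = -0.01336
∂z/∂y = [50·(+1.2) − (-95)·(-0.3)] / -13700 = -0.002299
Steepest decrease is along −∇f = (+0.01336 E, +0.002299 N) → east.

E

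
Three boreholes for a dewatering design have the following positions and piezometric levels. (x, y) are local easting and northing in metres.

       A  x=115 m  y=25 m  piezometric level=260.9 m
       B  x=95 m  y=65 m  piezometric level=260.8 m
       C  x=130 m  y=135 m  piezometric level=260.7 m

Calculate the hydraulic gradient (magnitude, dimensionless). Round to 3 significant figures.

Differences from A: to B (Δx, Δy, Δh) = (-20, 40, -0.1); to C = (15, 110, -0.2).
Solve a·Δx + b·Δy = Δh: det = (-20)·110 − 15·40 = -2800.
∂h/∂x = [(-0.1)·110 − (-0.2)·40] / -2800 = +0.001071
∂h/∂y = [(-20)·(-0.2) − 15·(-0.1)] / -2800 = -0.001964
|∇h| = √(0.001071² + -0.001964²) = 0.002237

0.00224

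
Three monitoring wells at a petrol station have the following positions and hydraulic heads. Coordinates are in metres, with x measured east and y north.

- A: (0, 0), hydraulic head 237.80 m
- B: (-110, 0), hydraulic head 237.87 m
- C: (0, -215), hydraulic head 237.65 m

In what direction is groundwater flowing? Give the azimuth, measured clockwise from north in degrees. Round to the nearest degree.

138°

∂h/∂x = (237.87 − 237.80) / (-110 − 0) = -0.0006364
∂h/∂y = (237.65 − 237.80) / (-215 − 0) = +0.0006977
Flow direction (−∇h) has components (+0.0006364 E, -0.0006977 N).
Azimuth = atan2(E, N) = atan2(+0.0006364, -0.0006977) = 137.6° ≈ 138°.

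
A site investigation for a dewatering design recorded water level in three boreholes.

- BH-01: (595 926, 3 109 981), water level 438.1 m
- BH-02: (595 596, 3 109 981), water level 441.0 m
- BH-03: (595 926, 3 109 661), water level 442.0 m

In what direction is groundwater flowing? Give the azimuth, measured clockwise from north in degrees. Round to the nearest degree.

∂h/∂x = (441.0 − 438.1) / (595596 − 595926) = -0.008788
∂h/∂y = (442.0 − 438.1) / (3109661 − 3109981) = -0.01219
Flow direction (−∇h) has components (+0.008788 E, +0.01219 N).
Azimuth = atan2(E, N) = atan2(+0.008788, +0.01219) = 35.8° ≈ 036°.

036°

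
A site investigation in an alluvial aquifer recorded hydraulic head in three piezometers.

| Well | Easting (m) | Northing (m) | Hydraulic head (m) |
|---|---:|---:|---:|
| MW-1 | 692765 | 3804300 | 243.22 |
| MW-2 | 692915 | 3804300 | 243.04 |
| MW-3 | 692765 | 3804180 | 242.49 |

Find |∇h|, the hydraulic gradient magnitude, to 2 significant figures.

∂h/∂x = (243.04 − 243.22) / (692915 − 692765) = -0.001200
∂h/∂y = (242.49 − 243.22) / (3804180 − 3804300) = +0.006083
|∇h| = √(-0.001200² + 0.006083²) = 0.0062

0.0062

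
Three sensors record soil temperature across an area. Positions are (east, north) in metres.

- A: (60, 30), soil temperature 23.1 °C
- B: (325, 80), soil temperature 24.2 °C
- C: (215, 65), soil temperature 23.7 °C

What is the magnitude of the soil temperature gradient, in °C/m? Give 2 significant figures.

0.0094 °C/m

Differences from A: to B (Δx, Δy, Δh) = (265, 50, +1.1); to C = (155, 35, +0.6).
Solve a·Δx + b·Δy = ΔT: det = 265·35 − 155·50 = 1525.
∂T/∂x = [(+1.1)·35 − (+0.6)·50] / 1525 = +0.005574
∂T/∂y = [265·(+0.6) − 155·(+1.1)] / 1525 = -0.007541
|∇f| = √(0.005574² + -0.007541²) = 0.009377 °C/m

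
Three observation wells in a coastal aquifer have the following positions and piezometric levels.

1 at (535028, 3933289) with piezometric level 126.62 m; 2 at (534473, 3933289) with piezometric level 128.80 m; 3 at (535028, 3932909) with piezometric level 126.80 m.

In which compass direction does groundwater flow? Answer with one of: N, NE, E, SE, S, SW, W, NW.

E

∂h/∂x = (128.80 − 126.62) / (534473 − 535028) = -0.003928
∂h/∂y = (126.80 − 126.62) / (3932909 − 3933289) = -0.0004737
Flow = −∇h = (+0.003928 east, +0.0004737 north), which points east.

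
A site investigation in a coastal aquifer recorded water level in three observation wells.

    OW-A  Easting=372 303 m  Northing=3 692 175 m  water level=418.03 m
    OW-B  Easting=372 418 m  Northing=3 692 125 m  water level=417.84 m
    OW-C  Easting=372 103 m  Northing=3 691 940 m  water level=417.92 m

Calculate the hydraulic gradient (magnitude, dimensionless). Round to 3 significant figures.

0.00173

With h = a·x + b·y + c and OW-A as origin, the differences give:
  115·a + (-50)·b = -0.19
  (-200)·a + (-235)·b = -0.11
Eliminate b (×(-235) and ×(-50), subtract): -37025·a = 39.150 → a = ∂h/∂x = -0.001057
Back-substitute: b = ∂h/∂y = +0.001368.
|∇h| = √(-0.001057² + 0.001368²) = 0.001729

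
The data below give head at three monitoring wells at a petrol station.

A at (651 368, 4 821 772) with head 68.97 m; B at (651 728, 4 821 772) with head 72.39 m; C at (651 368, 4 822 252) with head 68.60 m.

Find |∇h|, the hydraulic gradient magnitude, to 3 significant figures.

0.00953

∂h/∂x = (72.39 − 68.97) / (651728 − 651368) = +0.009500
∂h/∂y = (68.60 − 68.97) / (4822252 − 4821772) = -0.0007708
|∇h| = √(0.009500² + -0.0007708²) = 0.009531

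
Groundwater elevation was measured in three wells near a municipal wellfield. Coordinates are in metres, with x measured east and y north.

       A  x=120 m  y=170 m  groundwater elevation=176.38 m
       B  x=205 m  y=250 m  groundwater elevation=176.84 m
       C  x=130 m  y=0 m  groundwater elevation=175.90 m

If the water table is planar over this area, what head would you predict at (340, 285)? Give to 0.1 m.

177.3 m

Differences from A: to B (Δx, Δy, Δh) = (85, 80, +0.46); to C = (10, -170, -0.48).
Solve a·Δx + b·Δy = Δh: det = 85·(-170) − 10·80 = -15250.
∂h/∂x = [(+0.46)·(-170) − (-0.48)·80] / -15250 = +0.002610
∂h/∂y = [85·(-0.48) − 10·(+0.46)] / -15250 = +0.002977
h(340, 285) = 176.38 + (+0.002610)·(220) + (+0.002977)·(115) = 176.38 +0.574 +0.342 = 177.297 m.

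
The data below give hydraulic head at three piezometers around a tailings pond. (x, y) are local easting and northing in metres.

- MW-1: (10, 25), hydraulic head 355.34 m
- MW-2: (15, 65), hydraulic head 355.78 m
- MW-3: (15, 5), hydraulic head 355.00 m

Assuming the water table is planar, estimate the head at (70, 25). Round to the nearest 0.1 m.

354.4 m

Differences from MW-1: to MW-2 (Δx, Δy, Δh) = (5, 40, +0.44); to MW-3 = (5, -20, -0.34).
Determinant of the coordinate differences = 5·(-20) − 5·40 = -300.
∂h/∂x = [(+0.44)·(-20) − (-0.34)·40] / -300 = -0.01600
∂h/∂y = [5·(-0.34) − 5·(+0.44)] / -300 = +0.01300
h(70, 25) = 355.34 + (-0.01600)·(60) + (+0.01300)·(0) = 355.34 -0.960 +0.000 = 354.380 m.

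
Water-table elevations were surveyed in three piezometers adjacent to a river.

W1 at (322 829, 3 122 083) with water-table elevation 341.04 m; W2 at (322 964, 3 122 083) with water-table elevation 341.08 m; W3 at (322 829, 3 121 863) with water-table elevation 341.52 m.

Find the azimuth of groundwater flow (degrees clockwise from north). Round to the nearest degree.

∂h/∂x = (341.08 − 341.04) / (322964 − 322829) = +0.0002963
∂h/∂y = (341.52 − 341.04) / (3121863 − 3122083) = -0.002182
Flow direction (−∇h) has components (-0.0002963 E, +0.002182 N).
Azimuth = atan2(E, N) = atan2(-0.0002963, +0.002182) = 352.3° ≈ 352°.

352°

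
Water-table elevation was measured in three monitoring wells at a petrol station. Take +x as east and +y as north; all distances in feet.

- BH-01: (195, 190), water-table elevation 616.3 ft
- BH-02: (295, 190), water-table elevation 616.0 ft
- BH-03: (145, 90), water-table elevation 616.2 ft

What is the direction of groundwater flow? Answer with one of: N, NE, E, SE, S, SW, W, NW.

With h = a·x + b·y + c and BH-01 as origin, the differences give:
  100·a + 0·b = -0.3
  (-50)·a + (-100)·b = -0.1
Eliminate b (×(-100) and ×0, subtract): -10000·a = 30.00 → a = ∂h/∂x = -0.003000
Back-substitute: b = ∂h/∂y = +0.002500.
Flow = −∇h = (+0.003000 east, -0.002500 north), which points southeast.

SE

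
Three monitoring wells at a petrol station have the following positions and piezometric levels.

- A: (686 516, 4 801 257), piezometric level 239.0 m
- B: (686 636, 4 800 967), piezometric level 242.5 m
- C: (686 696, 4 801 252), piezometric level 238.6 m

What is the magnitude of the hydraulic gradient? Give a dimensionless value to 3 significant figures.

Differences from A: to B (Δx, Δy, Δh) = (120, -290, +3.5); to C = (180, -5, -0.4).
Determinant of the coordinate differences = 120·(-5) − 180·(-290) = 51600.
∂h/∂x = [(+3.5)·(-5) − (-0.4)·(-290)] / 51600 = -0.002587
∂h/∂y = [120·(-0.4) − 180·(+3.5)] / 51600 = -0.01314
|∇h| = √(-0.002587² + -0.01314²) = 0.01339

0.0134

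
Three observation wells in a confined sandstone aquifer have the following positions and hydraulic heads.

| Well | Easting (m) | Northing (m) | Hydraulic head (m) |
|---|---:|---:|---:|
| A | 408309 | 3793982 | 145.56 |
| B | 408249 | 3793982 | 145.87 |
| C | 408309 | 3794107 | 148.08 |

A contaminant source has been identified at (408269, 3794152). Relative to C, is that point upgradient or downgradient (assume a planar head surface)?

∂h/∂x = (145.87 − 145.56) / (408249 − 408309) = -0.005167
∂h/∂y = (148.08 − 145.56) / (3794107 − 3793982) = +0.02016
Head at (408269, 3794152) = 145.56 + (-0.005167)·(-40) + (+0.02016)·(170) = 149.19 m.
That is higher than the 148.08 m at C, so the point is upgradient.

upgradient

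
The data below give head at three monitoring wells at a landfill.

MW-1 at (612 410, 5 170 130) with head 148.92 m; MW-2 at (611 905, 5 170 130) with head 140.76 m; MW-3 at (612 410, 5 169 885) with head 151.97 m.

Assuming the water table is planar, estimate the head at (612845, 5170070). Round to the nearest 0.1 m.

156.7 m

∂h/∂x = (140.76 − 148.92) / (611905 − 612410) = +0.01616
∂h/∂y = (151.97 − 148.92) / (5169885 − 5170130) = -0.01245
h(612845, 5170070) = 148.92 + (+0.01616)·(435) + (-0.01245)·(-60) = 148.92 +7.029 +0.747 = 156.696 m.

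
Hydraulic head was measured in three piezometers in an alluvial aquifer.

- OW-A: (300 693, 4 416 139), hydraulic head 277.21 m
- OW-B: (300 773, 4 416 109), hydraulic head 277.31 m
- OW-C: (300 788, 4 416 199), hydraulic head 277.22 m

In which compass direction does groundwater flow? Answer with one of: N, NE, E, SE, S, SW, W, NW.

Differences from OW-A: to OW-B (Δx, Δy, Δh) = (80, -30, +0.10); to OW-C = (95, 60, +0.01).
Solve a·Δx + b·Δy = Δh: det = 80·60 − 95·(-30) = 7650.
∂h/∂x = [(+0.10)·60 − (+0.01)·(-30)] / 7650 = +0.0008235
∂h/∂y = [80·(+0.01) − 95·(+0.10)] / 7650 = -0.001137
Flow = −∇h = (-0.0008235 east, +0.001137 north), which points northwest.

NW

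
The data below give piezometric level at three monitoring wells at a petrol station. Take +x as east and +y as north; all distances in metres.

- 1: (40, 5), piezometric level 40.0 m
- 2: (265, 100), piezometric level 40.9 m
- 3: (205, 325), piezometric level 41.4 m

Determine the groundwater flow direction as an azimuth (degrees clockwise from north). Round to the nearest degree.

223°

Differences from 1: to 2 (Δx, Δy, Δh) = (225, 95, +0.9); to 3 = (165, 320, +1.4).
Determinant of the coordinate differences = 225·320 − 165·95 = 56325.
∂h/∂x = [(+0.9)·320 − (+1.4)·95] / 56325 = +0.002752
∂h/∂y = [225·(+1.4) − 165·(+0.9)] / 56325 = +0.002956
Flow direction (−∇h) has components (-0.002752 E, -0.002956 N).
Azimuth = atan2(E, N) = atan2(-0.002752, -0.002956) = 223.0° ≈ 223°.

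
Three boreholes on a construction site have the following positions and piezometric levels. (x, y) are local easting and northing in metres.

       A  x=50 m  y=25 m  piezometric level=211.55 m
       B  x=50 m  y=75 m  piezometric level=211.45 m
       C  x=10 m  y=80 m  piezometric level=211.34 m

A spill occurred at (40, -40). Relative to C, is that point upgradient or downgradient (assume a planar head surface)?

Taking A as reference: B−A = (0, 50, -0.10); C−A = (-40, 55, -0.21).
Determinant of the coordinate differences = 0·55 − (-40)·50 = 2000.
∂h/∂x = [(-0.10)·55 − (-0.21)·50] / 2000 = +0.002500
∂h/∂y = [0·(-0.21) − (-40)·(-0.10)] / 2000 = -0.002000
Head at (40, -40) = 211.55 + (+0.002500)·(-10) + (-0.002000)·(-65) = 211.66 m.
That is higher than the 211.34 m at C, so the point is upgradient.

upgradient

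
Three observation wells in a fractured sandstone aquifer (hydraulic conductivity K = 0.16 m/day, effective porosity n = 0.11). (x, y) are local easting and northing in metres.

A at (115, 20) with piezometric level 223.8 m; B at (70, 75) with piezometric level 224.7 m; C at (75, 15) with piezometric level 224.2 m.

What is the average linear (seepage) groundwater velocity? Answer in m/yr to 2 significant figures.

Three-point gradient (reference A): Δ to B = (-45, 55, +0.9), Δ to C = (-40, -5, +0.4).
∂h/∂x = -0.01093, ∂h/∂y = +0.007423 (det = 2425).
|∇h| = √(-0.01093² + 0.007423²) = 0.01321
Seepage velocity v = K·i/n = 0.16 × 0.01321 / 0.11 = 0.01921 m/day = 7.016 m/yr.

7.0 m/yr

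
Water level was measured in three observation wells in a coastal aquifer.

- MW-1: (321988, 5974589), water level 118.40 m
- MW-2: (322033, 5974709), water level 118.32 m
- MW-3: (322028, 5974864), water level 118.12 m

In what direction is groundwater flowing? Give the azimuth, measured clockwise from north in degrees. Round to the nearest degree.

Taking MW-1 as reference: MW-2−MW-1 = (45, 120, -0.08); MW-3−MW-1 = (40, 275, -0.28).
Determinant of the coordinate differences = 45·275 − 40·120 = 7575.
∂h/∂x = [(-0.08)·275 − (-0.28)·120] / 7575 = +0.001531
∂h/∂y = [45·(-0.28) − 40·(-0.08)] / 7575 = -0.001241
Flow direction (−∇h) has components (-0.001531 E, +0.001241 N).
Azimuth = atan2(E, N) = atan2(-0.001531, +0.001241) = 309.0° ≈ 309°.

309°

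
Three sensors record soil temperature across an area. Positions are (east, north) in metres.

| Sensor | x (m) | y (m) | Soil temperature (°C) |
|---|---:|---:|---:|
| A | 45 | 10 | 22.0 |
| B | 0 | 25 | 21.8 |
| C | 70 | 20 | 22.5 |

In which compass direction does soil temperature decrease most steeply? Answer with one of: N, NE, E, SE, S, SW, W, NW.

SW

Three-point gradient (reference A): Δ to B = (-45, 15, -0.2), Δ to C = (25, 10, +0.5).
∂T/∂x = +0.01152, ∂T/∂y = +0.02121 (det = -825).
Steepest decrease is along −∇f = (-0.01152 E, -0.02121 N) → southwest.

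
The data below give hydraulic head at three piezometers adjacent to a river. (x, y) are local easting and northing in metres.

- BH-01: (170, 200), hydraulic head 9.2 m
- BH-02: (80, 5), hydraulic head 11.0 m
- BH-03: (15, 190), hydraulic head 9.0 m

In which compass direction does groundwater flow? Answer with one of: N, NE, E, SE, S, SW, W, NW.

Differences from BH-01: to BH-02 (Δx, Δy, Δh) = (-90, -195, +1.8); to BH-03 = (-155, -10, -0.2).
Determinant of the coordinate differences = (-90)·(-10) − (-155)·(-195) = -29325.
∂h/∂x = [(+1.8)·(-10) − (-0.2)·(-195)] / -29325 = +0.001944
∂h/∂y = [(-90)·(-0.2) − (-155)·(+1.8)] / -29325 = -0.01013
Flow = −∇h = (-0.001944 east, +0.01013 north), which points north.

N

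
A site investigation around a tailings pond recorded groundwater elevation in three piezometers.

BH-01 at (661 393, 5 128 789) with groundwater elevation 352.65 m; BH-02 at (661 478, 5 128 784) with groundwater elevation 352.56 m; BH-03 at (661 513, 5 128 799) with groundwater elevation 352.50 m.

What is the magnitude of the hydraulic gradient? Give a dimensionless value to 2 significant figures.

0.0018

With h = a·x + b·y + c and BH-01 as origin, the differences give:
  85·a + (-5)·b = -0.09
  120·a + 10·b = -0.15
Eliminate b (×10 and ×(-5), subtract): 1450·a = -1.650 → a = ∂h/∂x = -0.001138
Back-substitute: b = ∂h/∂y = -0.001345.
|∇h| = √(-0.001138² + -0.001345²) = 0.001762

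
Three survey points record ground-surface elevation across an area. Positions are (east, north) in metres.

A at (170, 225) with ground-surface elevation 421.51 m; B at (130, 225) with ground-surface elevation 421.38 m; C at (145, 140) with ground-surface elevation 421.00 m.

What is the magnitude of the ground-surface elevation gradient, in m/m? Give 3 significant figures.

With z = a·x + b·y + c and A as origin, the differences give:
  (-40)·a + 0·b = -0.13
  (-25)·a + (-85)·b = -0.51
Eliminate b (×(-85) and ×0, subtract): 3400·a = 11.050 → a = ∂z/∂x = +0.003250
Back-substitute: b = ∂z/∂y = +0.005044.
|∇f| = √(0.003250² + 0.005044²) = 0.006 m/m

0.00600 m/m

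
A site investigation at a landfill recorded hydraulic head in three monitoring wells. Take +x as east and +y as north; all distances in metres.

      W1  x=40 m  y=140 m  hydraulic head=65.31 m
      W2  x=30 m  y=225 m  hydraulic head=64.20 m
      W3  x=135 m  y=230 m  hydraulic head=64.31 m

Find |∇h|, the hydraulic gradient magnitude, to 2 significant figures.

Differences from W1: to W2 (Δx, Δy, Δh) = (-10, 85, -1.11); to W3 = (95, 90, -1.00).
Solve a·Δx + b·Δy = Δh: det = (-10)·90 − 95·85 = -8975.
∂h/∂x = [(-1.11)·90 − (-1.00)·85] / -8975 = +0.001660
∂h/∂y = [(-10)·(-1.00) − 95·(-1.11)] / -8975 = -0.01286
|∇h| = √(0.001660² + -0.01286²) = 0.01297

0.013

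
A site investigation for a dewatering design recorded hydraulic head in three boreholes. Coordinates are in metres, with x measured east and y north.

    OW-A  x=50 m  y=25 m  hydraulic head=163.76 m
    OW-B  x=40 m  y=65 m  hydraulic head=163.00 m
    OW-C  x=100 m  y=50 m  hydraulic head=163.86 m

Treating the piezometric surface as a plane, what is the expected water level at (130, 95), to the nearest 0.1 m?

163.4 m

Taking OW-A as reference: OW-B−OW-A = (-10, 40, -0.76); OW-C−OW-A = (50, 25, +0.10).
Solve a·Δx + b·Δy = Δh: det = (-10)·25 − 50·40 = -2250.
∂h/∂x = [(-0.76)·25 − (+0.10)·40] / -2250 = +0.01022
∂h/∂y = [(-10)·(+0.10) − 50·(-0.76)] / -2250 = -0.01644
h(130, 95) = 163.76 + (+0.01022)·(80) + (-0.01644)·(70) = 163.76 +0.818 -1.151 = 163.427 m.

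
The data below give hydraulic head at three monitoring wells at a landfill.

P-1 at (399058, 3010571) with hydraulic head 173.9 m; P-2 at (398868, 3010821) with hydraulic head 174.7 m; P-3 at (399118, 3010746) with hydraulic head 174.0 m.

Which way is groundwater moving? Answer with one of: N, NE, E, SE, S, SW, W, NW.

SE

Differences from P-1: to P-2 (Δx, Δy, Δh) = (-190, 250, +0.8); to P-3 = (60, 175, +0.1).
Solve a·Δx + b·Δy = Δh: det = (-190)·175 − 60·250 = -48250.
∂h/∂x = [(+0.8)·175 − (+0.1)·250] / -48250 = -0.002383
∂h/∂y = [(-190)·(+0.1) − 60·(+0.8)] / -48250 = +0.001389
Flow = −∇h = (+0.002383 east, -0.001389 north), which points southeast.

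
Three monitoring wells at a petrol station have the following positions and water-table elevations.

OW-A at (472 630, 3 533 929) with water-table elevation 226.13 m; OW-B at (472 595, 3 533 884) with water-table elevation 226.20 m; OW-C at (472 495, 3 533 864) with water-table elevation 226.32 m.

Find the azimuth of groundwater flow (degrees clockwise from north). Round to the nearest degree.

With h = a·x + b·y + c and OW-A as origin, the differences give:
  (-35)·a + (-45)·b = +0.07
  (-135)·a + (-65)·b = +0.19
Eliminate b (×(-65) and ×(-45), subtract): -3800·a = 4.000 → a = ∂h/∂x = -0.001053
Back-substitute: b = ∂h/∂y = -0.0007368.
Flow direction (−∇h) has components (+0.001053 E, +0.0007368 N).
Azimuth = atan2(E, N) = atan2(+0.001053, +0.0007368) = 55.0° ≈ 055°.

055°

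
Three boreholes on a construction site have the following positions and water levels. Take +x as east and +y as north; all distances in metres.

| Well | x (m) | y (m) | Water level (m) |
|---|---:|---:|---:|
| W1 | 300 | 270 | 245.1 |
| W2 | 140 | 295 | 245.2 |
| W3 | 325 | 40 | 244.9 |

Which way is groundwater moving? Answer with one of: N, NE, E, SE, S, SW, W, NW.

Taking W1 as reference: W2−W1 = (-160, 25, +0.1); W3−W1 = (25, -230, -0.2).
Solve a·Δx + b·Δy = Δh: det = (-160)·(-230) − 25·25 = 36175.
∂h/∂x = [(+0.1)·(-230) − (-0.2)·25] / 36175 = -0.0004976
∂h/∂y = [(-160)·(-0.2) − 25·(+0.1)] / 36175 = +0.0008155
Flow = −∇h = (+0.0004976 east, -0.0008155 north), which points southeast.

SE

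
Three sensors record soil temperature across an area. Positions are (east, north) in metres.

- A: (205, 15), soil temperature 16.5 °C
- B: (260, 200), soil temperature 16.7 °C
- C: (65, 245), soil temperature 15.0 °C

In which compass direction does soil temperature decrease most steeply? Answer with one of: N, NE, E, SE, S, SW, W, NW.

Three-point gradient (reference A): Δ to B = (55, 185, +0.2), Δ to C = (-140, 230, -1.5).
∂T/∂x = +0.008392, ∂T/∂y = -0.001414 (det = 38550).
Steepest decrease is along −∇f = (-0.008392 E, +0.001414 N) → west.

W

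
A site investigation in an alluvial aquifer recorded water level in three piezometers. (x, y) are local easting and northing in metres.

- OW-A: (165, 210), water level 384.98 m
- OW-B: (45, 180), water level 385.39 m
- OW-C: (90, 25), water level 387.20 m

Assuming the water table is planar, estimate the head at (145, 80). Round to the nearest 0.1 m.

With h = a·x + b·y + c and OW-A as origin, the differences give:
  (-120)·a + (-30)·b = +0.41
  (-75)·a + (-185)·b = +2.22
Eliminate b (×(-185) and ×(-30), subtract): 19950·a = -9.250 → a = ∂h/∂x = -0.0004637
Back-substitute: b = ∂h/∂y = -0.01181.
h(145, 80) = 384.98 + (-0.0004637)·(-20) + (-0.01181)·(-130) = 384.98 +0.009 +1.536 = 386.525 m.

386.5 m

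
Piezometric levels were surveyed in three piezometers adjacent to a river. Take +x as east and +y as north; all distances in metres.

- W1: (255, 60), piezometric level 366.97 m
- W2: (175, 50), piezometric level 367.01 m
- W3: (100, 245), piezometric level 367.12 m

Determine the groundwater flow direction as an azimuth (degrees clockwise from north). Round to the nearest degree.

With h = a·x + b·y + c and W1 as origin, the differences give:
  (-80)·a + (-10)·b = +0.04
  (-155)·a + 185·b = +0.15
Eliminate b (×185 and ×(-10), subtract): -16350·a = 8.900 → a = ∂h/∂x = -0.0005443
Back-substitute: b = ∂h/∂y = +0.0003547.
Flow direction (−∇h) has components (+0.0005443 E, -0.0003547 N).
Azimuth = atan2(E, N) = atan2(+0.0005443, -0.0003547) = 123.1° ≈ 123°.

123°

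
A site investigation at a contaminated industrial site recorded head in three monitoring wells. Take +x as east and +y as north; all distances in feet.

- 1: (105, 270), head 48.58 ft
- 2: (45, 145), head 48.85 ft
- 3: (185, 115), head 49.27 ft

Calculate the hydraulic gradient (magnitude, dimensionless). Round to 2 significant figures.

0.0040

With h = a·x + b·y + c and 1 as origin, the differences give:
  (-60)·a + (-125)·b = +0.27
  80·a + (-155)·b = +0.69
Eliminate b (×(-155) and ×(-125), subtract): 19300·a = 44.400 → a = ∂h/∂x = +0.002301
Back-substitute: b = ∂h/∂y = -0.003264.
|∇h| = √(0.002301² + -0.003264²) = 0.003994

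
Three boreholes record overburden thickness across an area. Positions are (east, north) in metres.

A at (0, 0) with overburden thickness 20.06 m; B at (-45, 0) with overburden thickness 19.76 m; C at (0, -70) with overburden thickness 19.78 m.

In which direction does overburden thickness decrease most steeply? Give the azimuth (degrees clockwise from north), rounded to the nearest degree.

∂d/∂x = (19.76 − 20.06) / (-45 − 0) = +0.006667
∂d/∂y = (19.78 − 20.06) / (-70 − 0) = +0.004000
Steepest decrease is along −∇f: components (-0.006667 E, -0.004000 N).
Azimuth = atan2(-0.006667, -0.004000) = 239.0° ≈ 239°.

239°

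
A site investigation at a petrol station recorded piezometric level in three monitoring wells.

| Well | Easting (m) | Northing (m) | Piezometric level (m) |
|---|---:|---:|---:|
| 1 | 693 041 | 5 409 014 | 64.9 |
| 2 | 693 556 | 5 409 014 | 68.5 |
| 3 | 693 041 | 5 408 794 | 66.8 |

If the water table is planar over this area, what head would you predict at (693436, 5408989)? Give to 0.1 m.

∂h/∂x = (68.5 − 64.9) / (693556 − 693041) = +0.006990
∂h/∂y = (66.8 − 64.9) / (5408794 − 5409014) = -0.008636
h(693436, 5408989) = 64.9 + (+0.006990)·(395) + (-0.008636)·(-25) = 64.9 +2.761 +0.216 = 67.877 m.

67.9 m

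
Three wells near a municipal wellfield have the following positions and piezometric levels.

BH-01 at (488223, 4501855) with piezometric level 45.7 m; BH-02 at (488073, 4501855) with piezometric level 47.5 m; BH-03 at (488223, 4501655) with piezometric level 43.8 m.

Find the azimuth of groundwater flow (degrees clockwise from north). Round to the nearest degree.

∂h/∂x = (47.5 − 45.7) / (488073 − 488223) = -0.01200
∂h/∂y = (43.8 − 45.7) / (4501655 − 4501855) = +0.009500
Flow direction (−∇h) has components (+0.01200 E, -0.009500 N).
Azimuth = atan2(E, N) = atan2(+0.01200, -0.009500) = 128.4° ≈ 128°.

128°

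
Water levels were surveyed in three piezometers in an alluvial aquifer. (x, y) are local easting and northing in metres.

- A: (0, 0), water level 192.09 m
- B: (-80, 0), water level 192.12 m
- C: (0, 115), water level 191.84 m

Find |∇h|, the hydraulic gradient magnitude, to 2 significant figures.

∂h/∂x = (192.12 − 192.09) / (-80 − 0) = -0.0003750
∂h/∂y = (191.84 − 192.09) / (115 − 0) = -0.002174
|∇h| = √(-0.0003750² + -0.002174²) = 0.002206

0.0022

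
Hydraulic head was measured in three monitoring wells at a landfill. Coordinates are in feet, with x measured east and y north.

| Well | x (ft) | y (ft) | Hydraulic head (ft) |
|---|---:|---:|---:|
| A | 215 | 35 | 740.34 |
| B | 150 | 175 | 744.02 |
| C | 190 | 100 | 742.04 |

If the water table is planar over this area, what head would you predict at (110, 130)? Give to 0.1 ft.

With h = a·x + b·y + c and A as origin, the differences give:
  (-65)·a + 140·b = +3.68
  (-25)·a + 65·b = +1.70
Eliminate b (×65 and ×140, subtract): -725·a = 1.200 → a = ∂h/∂x = -0.001655
Back-substitute: b = ∂h/∂y = +0.02552.
h(110, 130) = 740.34 + (-0.001655)·(-105) + (+0.02552)·(95) = 740.34 +0.174 +2.424 = 742.938 ft.

742.9 ft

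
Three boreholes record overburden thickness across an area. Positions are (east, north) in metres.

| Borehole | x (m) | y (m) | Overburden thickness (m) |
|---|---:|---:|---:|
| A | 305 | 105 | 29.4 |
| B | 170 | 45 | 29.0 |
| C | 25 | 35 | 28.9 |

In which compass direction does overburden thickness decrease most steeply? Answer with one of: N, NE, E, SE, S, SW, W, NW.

S

Taking A as reference: B−A = (-135, -60, -0.4); C−A = (-280, -70, -0.5).
Solve a·Δx + b·Δy = Δd: det = (-135)·(-70) − (-280)·(-60) = -7350.
∂d/∂x = [(-0.4)·(-70) − (-0.5)·(-60)] / -7350 = +0.0002721
∂d/∂y = [(-135)·(-0.5) − (-280)·(-0.4)] / -7350 = +0.006054
Steepest decrease is along −∇f = (-0.0002721 E, -0.006054 N) → south.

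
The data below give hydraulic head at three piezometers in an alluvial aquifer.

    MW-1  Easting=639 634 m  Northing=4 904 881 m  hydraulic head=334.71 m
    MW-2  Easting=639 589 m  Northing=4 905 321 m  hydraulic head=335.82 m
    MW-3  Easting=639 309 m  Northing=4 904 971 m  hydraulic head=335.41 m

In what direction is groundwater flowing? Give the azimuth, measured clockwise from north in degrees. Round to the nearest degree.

148°

Three-point gradient (reference MW-1): Δ to MW-2 = (-45, 440, +1.11), Δ to MW-3 = (-325, 90, +0.70).
∂h/∂x = -0.001498, ∂h/∂y = +0.002370 (det = 138950).
Flow direction (−∇h) has components (+0.001498 E, -0.002370 N).
Azimuth = atan2(E, N) = atan2(+0.001498, -0.002370) = 147.7° ≈ 148°.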